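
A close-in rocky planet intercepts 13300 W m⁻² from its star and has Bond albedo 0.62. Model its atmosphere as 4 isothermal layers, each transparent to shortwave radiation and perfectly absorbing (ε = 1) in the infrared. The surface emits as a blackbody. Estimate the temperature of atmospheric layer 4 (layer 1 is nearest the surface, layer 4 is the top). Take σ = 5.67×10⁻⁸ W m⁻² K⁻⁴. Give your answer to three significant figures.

386 K

Top-of-atmosphere balance: σT_e⁴ = S(1−α)/4 = 1264 W m⁻² → T_e = 386.4 K.
Each opaque layer satisfies 2T_j⁴ = T_{j−1}⁴ + T_{j+1}⁴, giving T_k⁴ = (N+1−k)T_e⁴.
With k = 4: T_4 = (4+1−4)^¼·386.4 K = 386.4 K.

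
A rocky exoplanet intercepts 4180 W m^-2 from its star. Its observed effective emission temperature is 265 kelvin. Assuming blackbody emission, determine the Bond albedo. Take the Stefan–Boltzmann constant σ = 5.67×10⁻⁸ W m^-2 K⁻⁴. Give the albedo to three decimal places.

From σT⁴ = S(1−α)/4 we invert for α: 1−α = 4σT⁴/S.
σT⁴ = 279.6 W m^-2, so 4σT⁴ = 1118 W m^-2.
1−α = 1118/4180 = 0.2676, so α = 0.7324.

0.732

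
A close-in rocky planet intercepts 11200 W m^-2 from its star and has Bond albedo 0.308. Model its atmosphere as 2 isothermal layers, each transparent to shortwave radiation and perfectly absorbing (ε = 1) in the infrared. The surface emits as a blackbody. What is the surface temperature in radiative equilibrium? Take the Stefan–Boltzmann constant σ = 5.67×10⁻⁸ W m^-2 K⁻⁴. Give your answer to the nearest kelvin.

Top-of-atmosphere balance: σT_e⁴ = S(1−α)/4 = 1938 W m^-2 → T_e = 430.0 K.
For an N-layer opaque stack, T_s⁴ = (N+1)T_e⁴, hence T_s = (3)^(1/4)×430.0 K = 565.8 K.

566 K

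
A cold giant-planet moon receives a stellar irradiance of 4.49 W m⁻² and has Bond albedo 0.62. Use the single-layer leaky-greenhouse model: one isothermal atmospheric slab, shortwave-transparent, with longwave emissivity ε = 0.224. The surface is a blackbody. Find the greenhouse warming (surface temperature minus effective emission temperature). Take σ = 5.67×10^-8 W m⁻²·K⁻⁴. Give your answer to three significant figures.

1.58 K

At the top of the atmosphere, σT_e⁴ = S(1−α)/4 = 0.4266 W m⁻², giving T_e = 52.37 K.
The surface balance (absorbed SW + ε·downward IR = σT_s⁴) with T_a⁴ = T_s⁴/2 reduces to T_s = T_e·[2/(2−ε)]^¼ = 53.95 K.
T_s − T_e = 53.95 − 52.37 = 1.579 K.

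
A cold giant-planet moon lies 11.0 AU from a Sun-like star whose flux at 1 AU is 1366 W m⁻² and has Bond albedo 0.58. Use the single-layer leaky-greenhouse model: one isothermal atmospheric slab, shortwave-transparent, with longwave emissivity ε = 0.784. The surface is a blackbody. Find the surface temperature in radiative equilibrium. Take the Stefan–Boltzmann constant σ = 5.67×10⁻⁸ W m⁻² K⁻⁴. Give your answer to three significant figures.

Irradiance scales as 1/d², so S = 1366 W m⁻² × (1/11.0)² = 11.29 W m⁻².
Effective emission temperature (TOA balance): σT_e⁴ = S(1−α)/4 = 1.185 W m⁻² → T_e = 67.62 K.
Surface balance with a leaky layer gives σT_s⁴ = σT_e⁴·2/(2−ε), so T_s = T_e·[2/(2−0.784)]^(1/4) = 76.58 K.

76.6 kelvin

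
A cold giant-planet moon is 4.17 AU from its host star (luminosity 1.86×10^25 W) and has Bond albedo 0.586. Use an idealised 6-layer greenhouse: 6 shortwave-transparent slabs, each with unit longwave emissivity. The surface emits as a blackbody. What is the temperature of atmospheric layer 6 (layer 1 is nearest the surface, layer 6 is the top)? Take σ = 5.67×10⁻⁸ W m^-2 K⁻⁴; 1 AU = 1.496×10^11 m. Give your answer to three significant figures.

51.3 K

d = 4.17 × 1.496×10^11 m = 6.238×10^11 m.
Flux at the orbit: S = L/(4πd²) = 1.86×10^25/(4π·(6.24×10^11)²) = 3.803 W m^-2.
The effective emission temperature is T_e = [S(1−α)/(4σ)]^¼ = 51.33 K.
In the N-layer model, layer k (counted from the surface) has T_k = (N+1−k)^(1/4)·T_e.
With k = 6: T_6 = (6+1−6)^¼·51.33 K = 51.33 K.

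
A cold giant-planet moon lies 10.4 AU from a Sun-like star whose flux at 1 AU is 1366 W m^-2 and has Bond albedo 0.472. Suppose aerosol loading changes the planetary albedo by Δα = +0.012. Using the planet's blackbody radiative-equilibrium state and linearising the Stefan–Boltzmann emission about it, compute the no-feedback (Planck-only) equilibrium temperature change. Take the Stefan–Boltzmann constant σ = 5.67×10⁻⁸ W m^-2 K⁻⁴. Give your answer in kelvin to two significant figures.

Flux at the orbit: S = 1366/(10.4)² = 12.63 W m^-2.
The baseline emission temperature is T_e = 73.64 K.
ΔF = −(S/4)Δα = −(12.63/4)×(+0.012) = -0.03789 W m^-2.
Linearising σT⁴ gives d(σT⁴)/dT = 4σT_e³ = 0.09056 W m^-2 per K.
Hence the no-feedback warming is ΔF/(4σT_e³) = -0.418 K.

-0.42 K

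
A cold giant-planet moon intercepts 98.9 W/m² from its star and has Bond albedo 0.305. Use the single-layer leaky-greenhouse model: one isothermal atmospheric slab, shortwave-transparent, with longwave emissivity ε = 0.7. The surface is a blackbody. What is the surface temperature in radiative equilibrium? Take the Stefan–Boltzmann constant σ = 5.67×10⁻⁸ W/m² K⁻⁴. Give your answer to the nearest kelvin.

The planet radiates to space at T_e = [S(1−α)/(4σ)]^(1/4) = 131.9 K.
For a single slab of emissivity ε, T_s⁴ = 2T_e⁴/(2−ε); thus T_s = 131.9·(1.538)^(1/4) = 146.9 K.

147 K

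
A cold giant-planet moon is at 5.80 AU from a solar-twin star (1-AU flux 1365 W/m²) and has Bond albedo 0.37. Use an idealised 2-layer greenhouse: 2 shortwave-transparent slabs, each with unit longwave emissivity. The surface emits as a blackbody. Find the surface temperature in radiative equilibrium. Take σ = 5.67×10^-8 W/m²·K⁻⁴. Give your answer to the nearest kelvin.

136 K

Flux at the orbit: S = 1365/(5.80)² = 40.58 W/m².
Top-of-atmosphere balance: σT_e⁴ = S(1−α)/4 = 6.391 W/m² → T_e = 103.0 K.
With N = 2 opaque layers, T_s = (N+1)^(1/4)·T_e = 3^(1/4)·103.0 = 135.6 K.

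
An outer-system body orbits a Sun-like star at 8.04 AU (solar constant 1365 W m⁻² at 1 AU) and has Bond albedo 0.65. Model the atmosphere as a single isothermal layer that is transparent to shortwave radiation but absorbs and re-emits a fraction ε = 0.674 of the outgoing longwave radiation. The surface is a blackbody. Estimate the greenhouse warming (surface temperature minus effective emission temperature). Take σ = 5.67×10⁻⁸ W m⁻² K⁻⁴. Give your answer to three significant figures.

Irradiance scales as 1/d², so S = 1365 W m⁻² × (1/8.04)² = 21.12 W m⁻².
The planet radiates to space at T_e = [S(1−α)/(4σ)]^(1/4) = 75.55 K.
Surface balance with a leaky layer gives σT_s⁴ = σT_e⁴·2/(2−ε), so T_s = T_e·[2/(2−0.674)]^(1/4) = 83.73 K.
T_s − T_e = 83.73 − 75.55 = 8.176 K.

8.18 kelvin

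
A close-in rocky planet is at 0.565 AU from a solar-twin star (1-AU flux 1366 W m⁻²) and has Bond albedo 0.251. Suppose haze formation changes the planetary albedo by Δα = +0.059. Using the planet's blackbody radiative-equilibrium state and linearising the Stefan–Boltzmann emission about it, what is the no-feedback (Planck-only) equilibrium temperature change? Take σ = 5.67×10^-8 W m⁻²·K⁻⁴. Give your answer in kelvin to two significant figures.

-6.8 K

By the inverse-square law, S = 1366/0.565² = 4279 W m⁻².
Unperturbed T_e = [4279·(1−0.251)/(4σ)]^¼ = 344.8 K.
ΔF = −(S/4)Δα = −(4279/4)×(+0.059) = -63.12 W m⁻².
The Planck feedback parameter is 4σT_e³ = 9.296 W m⁻²/K.
Hence the no-feedback warming is ΔF/(4σT_e³) = -6.79 K.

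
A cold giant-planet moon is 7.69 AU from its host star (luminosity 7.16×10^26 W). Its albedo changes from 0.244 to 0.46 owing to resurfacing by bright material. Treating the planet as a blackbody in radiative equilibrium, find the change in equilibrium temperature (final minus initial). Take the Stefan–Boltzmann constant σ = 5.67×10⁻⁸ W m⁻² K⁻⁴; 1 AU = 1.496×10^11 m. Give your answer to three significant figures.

d = 7.69 × 1.496×10^11 m = 1.150×10^12 m.
S = L/(4πd²) = 43.05 W m⁻².
With α = 0.244, T₁ = 109.5 K.
Final:   T₂ = [S(1−0.46)/(4σ)]^(1/4) = 100.6 K.
Change: 100.6 − 109.5 = -8.830 K.

-8.83 kelvin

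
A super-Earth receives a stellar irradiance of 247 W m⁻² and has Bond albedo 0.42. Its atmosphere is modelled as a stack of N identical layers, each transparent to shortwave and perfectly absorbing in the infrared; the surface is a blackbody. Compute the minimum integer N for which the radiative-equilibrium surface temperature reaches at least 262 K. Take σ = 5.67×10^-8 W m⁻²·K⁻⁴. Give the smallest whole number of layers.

The effective emission temperature is T_e = [S(1−α)/(4σ)]^¼ = 158.5 K.
Since T_s⁴ = (N+1)T_e⁴, we need N ≥ (T_s/T_e)⁴ − 1 = 6.460.
So N ≥ 6.460; the smallest integer is N = 7.

7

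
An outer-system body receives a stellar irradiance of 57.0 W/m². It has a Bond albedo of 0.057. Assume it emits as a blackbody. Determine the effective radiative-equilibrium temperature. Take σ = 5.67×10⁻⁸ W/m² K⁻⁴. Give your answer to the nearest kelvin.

124 kelvin

Averaging over the sphere, the absorbed flux is S(1−α)/4 = 13.44 W/m².
Set σT⁴ = 13.44 → T = (13.44/σ)^(1/4) = 124.1 K.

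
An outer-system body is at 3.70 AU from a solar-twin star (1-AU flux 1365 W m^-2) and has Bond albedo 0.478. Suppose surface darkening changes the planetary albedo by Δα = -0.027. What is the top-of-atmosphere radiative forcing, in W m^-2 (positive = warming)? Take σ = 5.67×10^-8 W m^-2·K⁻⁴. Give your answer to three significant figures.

Flux at the orbit: S = 1365/(3.70)² = 99.71 W m^-2.
The change in absorbed flux is Δ[S(1−α)/4] = −SΔα/4 = 0.6730 W m^-2.

0.673 W m^-2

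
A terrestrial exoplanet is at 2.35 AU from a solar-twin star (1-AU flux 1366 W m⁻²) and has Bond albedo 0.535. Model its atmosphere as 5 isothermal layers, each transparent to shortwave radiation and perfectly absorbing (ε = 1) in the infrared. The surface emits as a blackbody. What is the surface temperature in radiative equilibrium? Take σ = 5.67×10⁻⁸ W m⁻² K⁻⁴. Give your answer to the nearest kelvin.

Irradiance scales as 1/d², so S = 1366 W m⁻² × (1/2.35)² = 247.4 W m⁻².
The effective emission temperature is T_e = [S(1−α)/(4σ)]^¼ = 150.1 K.
For an N-layer opaque stack, T_s⁴ = (N+1)T_e⁴, hence T_s = (6)^(1/4)×150.1 K = 234.9 K.

235 K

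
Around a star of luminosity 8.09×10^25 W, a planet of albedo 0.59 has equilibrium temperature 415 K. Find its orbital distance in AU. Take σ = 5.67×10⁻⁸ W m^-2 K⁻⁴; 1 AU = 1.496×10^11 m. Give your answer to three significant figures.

0.132 AU

Required flux: S = 4σT⁴/(1−α) = 16410 W m^-2.
S = L/(4πd²) → d = √(L/4πS) = √(8.09×10^25/(4π·16410)) = 1.981×10^10 m = 0.1324 AU.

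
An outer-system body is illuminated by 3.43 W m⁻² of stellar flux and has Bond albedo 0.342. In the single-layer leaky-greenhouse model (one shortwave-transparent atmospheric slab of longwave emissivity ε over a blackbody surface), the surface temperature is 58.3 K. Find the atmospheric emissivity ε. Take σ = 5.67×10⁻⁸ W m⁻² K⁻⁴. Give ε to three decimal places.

TOA balance gives T_e = 56.17 K.
T_s⁴ = T_e⁴·2/(2−ε) → ε = 2 − 2(T_e/T_s)⁴ = 2 − 2·(56.17/58.3)⁴ = 0.2772.

0.277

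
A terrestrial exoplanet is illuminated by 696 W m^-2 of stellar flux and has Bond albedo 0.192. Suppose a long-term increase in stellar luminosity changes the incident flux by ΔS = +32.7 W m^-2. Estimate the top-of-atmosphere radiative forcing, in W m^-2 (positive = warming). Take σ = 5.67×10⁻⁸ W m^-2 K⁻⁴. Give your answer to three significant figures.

Only a fraction (1−α) is absorbed and it's spread over 4πR², so ΔF = (1−α)ΔS/4 = 6.605 W m^-2.

6.61 W m^-2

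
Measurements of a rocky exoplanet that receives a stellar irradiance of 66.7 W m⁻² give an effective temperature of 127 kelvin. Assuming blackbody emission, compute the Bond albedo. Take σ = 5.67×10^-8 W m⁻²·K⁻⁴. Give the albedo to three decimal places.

0.115

Rearranging the radiative balance, α = 1 − 4σT⁴/S.
4σT⁴ = 4·5.67×10⁻⁸·(127)⁴ = 59.00 W m⁻².
Hence α = 1 − 59.00/66.70 = 0.1154.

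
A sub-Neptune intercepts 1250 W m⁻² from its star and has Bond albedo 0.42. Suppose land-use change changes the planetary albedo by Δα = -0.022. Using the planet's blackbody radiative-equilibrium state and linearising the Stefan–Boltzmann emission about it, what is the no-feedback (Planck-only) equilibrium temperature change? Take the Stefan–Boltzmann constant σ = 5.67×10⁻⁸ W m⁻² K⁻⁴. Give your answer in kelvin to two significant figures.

2.3 K

Unperturbed T_e = [1250·(1−0.42)/(4σ)]^¼ = 237.8 K.
The change in absorbed flux is Δ[S(1−α)/4] = −SΔα/4 = 6.875 W m⁻².
The Planck feedback parameter is 4σT_e³ = 3.049 W m⁻²/K.
ΔT₀ = ΔF/λ_P = 6.875/3.049 = 2.25 K.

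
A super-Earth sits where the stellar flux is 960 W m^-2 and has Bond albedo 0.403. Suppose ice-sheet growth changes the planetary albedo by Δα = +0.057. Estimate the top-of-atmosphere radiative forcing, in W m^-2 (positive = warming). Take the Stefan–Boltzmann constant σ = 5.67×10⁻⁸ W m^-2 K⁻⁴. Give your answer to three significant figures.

-13.7 W m^-2

The change in absorbed flux is Δ[S(1−α)/4] = −SΔα/4 = -13.68 W m^-2.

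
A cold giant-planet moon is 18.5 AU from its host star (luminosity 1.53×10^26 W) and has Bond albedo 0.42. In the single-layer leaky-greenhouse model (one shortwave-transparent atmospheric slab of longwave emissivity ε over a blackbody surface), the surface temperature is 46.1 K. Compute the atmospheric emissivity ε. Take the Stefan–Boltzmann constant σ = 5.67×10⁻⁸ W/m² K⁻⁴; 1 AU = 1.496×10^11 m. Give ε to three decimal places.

0.200

Orbital distance: d = 18.5 AU = 2.768×10^12 m.
S = L/(4πd²) = 1.590 W/m².
TOA balance gives T_e = 44.90 K.
Inverting T_s⁴ = 2T_e⁴/(2−ε): (T_e/T_s)⁴ = 0.9000, so ε = 2(1 − 0.9000) = 0.1999.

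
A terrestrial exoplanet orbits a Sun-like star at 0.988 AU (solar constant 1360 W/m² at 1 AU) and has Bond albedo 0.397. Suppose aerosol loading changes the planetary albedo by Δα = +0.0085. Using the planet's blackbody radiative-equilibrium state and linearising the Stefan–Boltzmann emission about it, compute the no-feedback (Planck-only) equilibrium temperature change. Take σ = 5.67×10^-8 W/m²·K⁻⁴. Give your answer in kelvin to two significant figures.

-0.87 K

Flux at the orbit: S = 1360/(0.988)² = 1393 W/m².
Reference equilibrium: T_e = [S(1−α)/(4σ)]^(1/4) = 246.7 K.
ΔF = −(S/4)Δα = −(1393/4)×(+0.0085) = -2.961 W/m².
Linearising σT⁴ gives d(σT⁴)/dT = 4σT_e³ = 3.405 W/m² per K.
Hence the no-feedback warming is ΔF/(4σT_e³) = -0.869 K.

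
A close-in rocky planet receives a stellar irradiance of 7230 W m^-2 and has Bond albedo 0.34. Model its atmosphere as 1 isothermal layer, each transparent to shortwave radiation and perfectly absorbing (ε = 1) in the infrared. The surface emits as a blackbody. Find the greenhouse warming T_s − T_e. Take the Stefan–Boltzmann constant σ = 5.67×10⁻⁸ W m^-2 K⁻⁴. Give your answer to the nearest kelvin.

72 K

Top-of-atmosphere balance: σT_e⁴ = S(1−α)/4 = 1193 W m^-2 → T_e = 380.9 K.
T_s = (N+1)^(1/4)·T_e = 452.9 K.
Warming: T_s − T_e = 72.06 K.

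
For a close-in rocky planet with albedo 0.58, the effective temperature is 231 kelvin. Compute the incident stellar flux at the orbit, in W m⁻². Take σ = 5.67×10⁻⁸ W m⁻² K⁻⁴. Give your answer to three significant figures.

From S(1−α)/4 = σT⁴: S = 4σT⁴/(1−α).
σT⁴ = 5.67×10⁻⁸·(231)⁴ = 161.4 W m⁻².
S = 4·161.4/0.42 = 1538 W m⁻².

1540 W m⁻²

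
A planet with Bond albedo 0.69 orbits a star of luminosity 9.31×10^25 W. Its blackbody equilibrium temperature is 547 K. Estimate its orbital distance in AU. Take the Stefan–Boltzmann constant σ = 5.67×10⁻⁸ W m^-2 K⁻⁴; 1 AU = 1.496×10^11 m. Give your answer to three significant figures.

0.0711 AU

Energy balance gives S = 4σT⁴/(1−α) = 65500 W m^-2.
From L = 4πd²S, d = √(9.31×10^25/(4π·65500)) = 1.064×10^10 m = 0.07109 AU.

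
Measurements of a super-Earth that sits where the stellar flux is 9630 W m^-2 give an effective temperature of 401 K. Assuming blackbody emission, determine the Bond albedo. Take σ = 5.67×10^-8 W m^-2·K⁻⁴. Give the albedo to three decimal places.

0.391

Energy balance: S(1−α)/4 = σT⁴, so 1−α = 4σT⁴/S.
σT⁴ = 1466 W m^-2, so 4σT⁴ = 5864 W m^-2.
1−α = 5864/9630 = 0.6090, so α = 0.3910.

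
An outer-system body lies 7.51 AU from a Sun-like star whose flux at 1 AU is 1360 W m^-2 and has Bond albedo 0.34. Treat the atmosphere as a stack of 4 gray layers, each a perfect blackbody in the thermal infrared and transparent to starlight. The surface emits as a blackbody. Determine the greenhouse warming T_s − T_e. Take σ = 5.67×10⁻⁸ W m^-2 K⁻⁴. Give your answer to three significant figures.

By the inverse-square law, S = 1360/7.51² = 24.11 W m^-2.
The effective emission temperature is T_e = [S(1−α)/(4σ)]^¼ = 91.53 K.
Surface: T_s = (5)^¼·T_e = 136.9 K.
Warming: T_s − T_e = 45.34 K.

45.3 K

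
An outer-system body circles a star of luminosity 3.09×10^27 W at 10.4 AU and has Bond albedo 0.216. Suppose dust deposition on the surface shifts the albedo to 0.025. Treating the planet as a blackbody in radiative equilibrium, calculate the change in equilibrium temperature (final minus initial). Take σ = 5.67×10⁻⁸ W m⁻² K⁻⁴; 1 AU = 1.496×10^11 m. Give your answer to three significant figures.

7.67 K

Orbital distance: d = 10.4 AU = 1.556×10^12 m.
S = L/(4πd²) = 101.6 W m⁻².
With α = 0.216, T₁ = 136.9 K.
Final:   T₂ = [S(1−0.025)/(4σ)]^(1/4) = 144.6 K.
Change: 144.6 − 136.9 = 7.669 K.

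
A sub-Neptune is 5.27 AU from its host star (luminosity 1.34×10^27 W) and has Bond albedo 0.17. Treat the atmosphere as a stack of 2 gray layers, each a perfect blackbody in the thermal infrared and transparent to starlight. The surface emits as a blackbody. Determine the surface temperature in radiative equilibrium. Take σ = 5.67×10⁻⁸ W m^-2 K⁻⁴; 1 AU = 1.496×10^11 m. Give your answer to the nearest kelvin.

Orbital distance: d = 5.27 AU = 7.884×10^11 m.
Spreading L over a sphere of radius d: S = 1.34×10^27/(4π·7.88×10^11²) = 171.6 W m^-2.
OLR = S(1−α)/4 = 35.60 W m^-2; the top layer radiates at T_e = 158.3 K.
With N = 2 opaque layers, T_s = (N+1)^(1/4)·T_e = 3^(1/4)·158.3 = 208.3 K.

208 kelvin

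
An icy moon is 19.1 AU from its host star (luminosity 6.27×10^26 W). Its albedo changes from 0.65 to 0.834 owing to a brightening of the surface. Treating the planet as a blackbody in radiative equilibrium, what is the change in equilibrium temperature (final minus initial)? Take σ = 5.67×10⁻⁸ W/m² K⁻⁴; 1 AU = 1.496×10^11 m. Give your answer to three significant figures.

-9.43 kelvin

d = 19.1 × 1.496×10^11 m = 2.857×10^12 m.
Flux at the orbit: S = L/(4πd²) = 6.27×10^26/(4π·(2.86×10^12)²) = 6.111 W/m².
Initial: T₁ = [S(1−0.65)/(4σ)]^(1/4) = 55.42 K.
Final:   T₂ = [S(1−0.834)/(4σ)]^(1/4) = 45.99 K.
Change: 45.99 − 55.42 = -9.428 K.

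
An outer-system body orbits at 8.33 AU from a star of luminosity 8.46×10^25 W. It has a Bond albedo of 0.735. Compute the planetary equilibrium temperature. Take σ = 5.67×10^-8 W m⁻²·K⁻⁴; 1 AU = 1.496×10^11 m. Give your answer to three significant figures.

d = 8.33 × 1.496×10^11 m = 1.246×10^12 m.
S = L/(4πd²) = 4.335 W m⁻².
Averaging over the sphere, the absorbed flux is S(1−α)/4 = 0.2872 W m⁻².
In equilibrium σT⁴ equals this, so T = 47.44 K.

47.4 K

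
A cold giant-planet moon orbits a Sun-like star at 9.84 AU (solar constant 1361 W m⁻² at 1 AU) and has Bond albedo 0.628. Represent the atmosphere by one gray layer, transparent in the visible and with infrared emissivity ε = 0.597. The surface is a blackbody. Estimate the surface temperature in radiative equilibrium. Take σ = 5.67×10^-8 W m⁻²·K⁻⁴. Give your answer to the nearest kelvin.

76 K

Irradiance scales as 1/d², so S = 1361 W m⁻² × (1/9.84)² = 14.06 W m⁻².
The planet radiates to space at T_e = [S(1−α)/(4σ)]^(1/4) = 69.29 K.
Surface balance with a leaky layer gives σT_s⁴ = σT_e⁴·2/(2−ε), so T_s = T_e·[2/(2−0.597)]^(1/4) = 75.72 K.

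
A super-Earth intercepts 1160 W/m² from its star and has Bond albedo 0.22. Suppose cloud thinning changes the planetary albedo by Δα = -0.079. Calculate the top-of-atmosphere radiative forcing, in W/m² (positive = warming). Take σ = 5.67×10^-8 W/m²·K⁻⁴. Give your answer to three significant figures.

22.9 W/m²

TOA radiative forcing: ΔF = −S·Δα/4 = −1160·(-0.079)/4 = 22.91 W/m².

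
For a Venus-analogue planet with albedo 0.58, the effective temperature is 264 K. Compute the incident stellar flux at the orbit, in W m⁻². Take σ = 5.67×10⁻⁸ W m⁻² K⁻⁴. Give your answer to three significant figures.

2620 W m⁻²

Invert the energy balance for S: S = 4σT⁴/(1−α).
σT⁴ = 5.67×10⁻⁸·(264)⁴ = 275.4 W m⁻².
S = 4·275.4/0.42 = 2623 W m⁻².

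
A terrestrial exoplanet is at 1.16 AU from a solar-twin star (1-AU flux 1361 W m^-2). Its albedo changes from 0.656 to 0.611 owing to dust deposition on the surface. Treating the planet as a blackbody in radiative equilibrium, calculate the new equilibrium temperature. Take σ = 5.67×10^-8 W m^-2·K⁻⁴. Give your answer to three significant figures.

Flux at the orbit: S = 1361/(1.16)² = 1011 W m^-2.
With the new albedo, S(1−α₂)/4 = 98.36 W m^-2, so T₂ = 204.1 K.

204 K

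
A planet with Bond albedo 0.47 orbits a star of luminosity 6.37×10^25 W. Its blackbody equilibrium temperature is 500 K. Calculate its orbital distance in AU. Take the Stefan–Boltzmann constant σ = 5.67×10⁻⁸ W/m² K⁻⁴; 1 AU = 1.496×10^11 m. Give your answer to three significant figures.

Energy balance gives S = 4σT⁴/(1−α) = 26750 W/m².
From L = 4πd²S, d = √(6.37×10^25/(4π·26750)) = 1.377×10^10 m = 0.09203 AU.

0.0920 AU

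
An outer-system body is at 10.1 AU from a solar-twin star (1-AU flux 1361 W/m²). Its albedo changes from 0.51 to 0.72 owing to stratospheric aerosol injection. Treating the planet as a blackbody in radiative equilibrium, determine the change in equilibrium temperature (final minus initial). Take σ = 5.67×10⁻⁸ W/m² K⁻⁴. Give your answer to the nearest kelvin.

-10 K

By the inverse-square law, S = 1361/10.1² = 13.34 W/m².
Initial: T₁ = [S(1−0.51)/(4σ)]^(1/4) = 73.27 K.
After:  T₂ = [13.34·0.28/(4σ)]^(1/4) = 63.71 K.
Change: 63.71 − 73.27 = -9.566 K.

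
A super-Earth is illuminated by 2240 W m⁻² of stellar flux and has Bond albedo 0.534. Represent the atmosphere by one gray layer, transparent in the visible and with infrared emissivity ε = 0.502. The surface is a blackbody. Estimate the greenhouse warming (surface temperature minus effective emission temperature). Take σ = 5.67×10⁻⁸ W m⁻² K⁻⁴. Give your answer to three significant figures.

19.5 kelvin

The planet radiates to space at T_e = [S(1−α)/(4σ)]^(1/4) = 260.5 K.
For a single slab of emissivity ε, T_s⁴ = 2T_e⁴/(2−ε); thus T_s = 260.5·(1.335)^(1/4) = 280.0 K.
The atmosphere warms the surface by 19.52 K.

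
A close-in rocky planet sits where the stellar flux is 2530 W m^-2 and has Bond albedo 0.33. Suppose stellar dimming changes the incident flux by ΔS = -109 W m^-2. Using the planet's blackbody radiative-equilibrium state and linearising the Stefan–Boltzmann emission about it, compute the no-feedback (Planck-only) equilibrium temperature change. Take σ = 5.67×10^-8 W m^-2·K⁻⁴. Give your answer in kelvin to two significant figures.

-3.2 K

Reference equilibrium: T_e = [S(1−α)/(4σ)]^(1/4) = 294.0 K.
TOA radiative forcing: ΔF = (1−α)ΔS/4 = 0.67·(-109)/4 = -18.26 W m^-2.
Planck response: λ_P = 4σT_e³ = 4·5.67×10⁻⁸·(294.0)³ = 5.765 W m^-2/K.
Hence the no-feedback warming is ΔF/(4σT_e³) = -3.17 K.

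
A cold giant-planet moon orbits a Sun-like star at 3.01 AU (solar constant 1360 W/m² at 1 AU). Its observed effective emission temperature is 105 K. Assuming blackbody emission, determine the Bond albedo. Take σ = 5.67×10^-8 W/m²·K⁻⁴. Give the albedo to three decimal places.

0.816

Irradiance scales as 1/d², so S = 1360 W/m² × (1/3.01)² = 150.1 W/m².
Energy balance: S(1−α)/4 = σT⁴, so 1−α = 4σT⁴/S.
4σT⁴ = 4·5.67×10⁻⁸·(105)⁴ = 27.57 W/m².
Hence α = 1 − 27.57/150.1 = 0.8163.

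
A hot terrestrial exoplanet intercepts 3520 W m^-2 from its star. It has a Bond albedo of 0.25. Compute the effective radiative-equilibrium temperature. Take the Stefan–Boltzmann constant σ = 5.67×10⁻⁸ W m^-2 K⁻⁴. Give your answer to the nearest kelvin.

Absorbed flux (global mean): S(1−α)/4 = 3520·0.75/4 = 660.0 W m^-2.
In equilibrium σT⁴ equals this, so T = 328.5 K.

328 K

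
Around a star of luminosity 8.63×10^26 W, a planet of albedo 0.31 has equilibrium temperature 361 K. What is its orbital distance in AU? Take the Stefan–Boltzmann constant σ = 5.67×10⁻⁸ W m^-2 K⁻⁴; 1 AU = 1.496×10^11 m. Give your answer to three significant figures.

The flux needed for this T is 4σT⁴/(1−0.31) = 5582 W m^-2.
S = L/(4πd²) → d = √(L/4πS) = √(8.63×10^26/(4π·5582)) = 1.109×10^11 m = 0.7414 AU.

0.741 AU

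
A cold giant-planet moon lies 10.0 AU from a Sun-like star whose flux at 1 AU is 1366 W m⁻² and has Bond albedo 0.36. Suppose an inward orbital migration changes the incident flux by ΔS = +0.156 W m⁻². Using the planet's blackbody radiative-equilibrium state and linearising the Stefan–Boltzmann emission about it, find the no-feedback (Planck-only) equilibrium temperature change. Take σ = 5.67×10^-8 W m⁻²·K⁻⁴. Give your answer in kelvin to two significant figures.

0.22 kelvin

Irradiance scales as 1/d², so S = 1366 W m⁻² × (1/10.0)² = 13.66 W m⁻².
The baseline emission temperature is T_e = 78.79 K.
TOA radiative forcing: ΔF = (1−α)ΔS/4 = 0.64·(+0.156)/4 = 0.02496 W m⁻².
The Planck feedback parameter is 4σT_e³ = 0.1110 W m⁻²/K.
ΔT₀ = ΔF/λ_P = 0.02496/0.1110 = 0.225 K.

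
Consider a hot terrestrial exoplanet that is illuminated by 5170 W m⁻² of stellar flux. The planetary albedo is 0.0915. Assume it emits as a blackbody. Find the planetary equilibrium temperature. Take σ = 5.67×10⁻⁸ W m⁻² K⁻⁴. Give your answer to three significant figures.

379 K

Averaging over the sphere, the absorbed flux is S(1−α)/4 = 1174 W m⁻².
In equilibrium σT⁴ equals this, so T = 379.4 K.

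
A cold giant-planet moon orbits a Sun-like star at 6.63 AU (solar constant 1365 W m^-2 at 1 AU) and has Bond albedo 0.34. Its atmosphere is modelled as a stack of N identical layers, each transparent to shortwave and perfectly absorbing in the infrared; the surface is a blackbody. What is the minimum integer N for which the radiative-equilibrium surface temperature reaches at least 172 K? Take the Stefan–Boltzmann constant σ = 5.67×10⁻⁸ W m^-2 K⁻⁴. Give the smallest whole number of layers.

By the inverse-square law, S = 1365/6.63² = 31.05 W m^-2.
The effective emission temperature is T_e = [S(1−α)/(4σ)]^¼ = 97.50 K.
T_s = (N+1)^(1/4)·T_e ≥ 172 K requires N+1 ≥ (T_s/T_e)⁴ = (172/97.50)⁴ = 9.685.
So N ≥ 8.685; the smallest integer is N = 9.

9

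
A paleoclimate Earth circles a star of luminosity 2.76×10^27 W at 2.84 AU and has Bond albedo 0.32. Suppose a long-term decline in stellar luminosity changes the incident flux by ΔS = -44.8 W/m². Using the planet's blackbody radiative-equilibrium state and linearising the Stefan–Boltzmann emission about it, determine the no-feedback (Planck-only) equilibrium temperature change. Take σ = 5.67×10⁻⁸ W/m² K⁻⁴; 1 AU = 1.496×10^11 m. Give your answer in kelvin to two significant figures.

Orbital distance: d = 2.84 AU = 4.249×10^11 m.
Flux at the orbit: S = L/(4πd²) = 2.76×10^27/(4π·(4.25×10^11)²) = 1217 W/m².
Reference equilibrium: T_e = [S(1−α)/(4σ)]^(1/4) = 245.8 K.
Only a fraction (1−α) is absorbed and it's spread over 4πR², so ΔF = (1−α)ΔS/4 = -7.616 W/m².
Planck response: λ_P = 4σT_e³ = 4·5.67×10⁻⁸·(245.8)³ = 3.367 W/m²/K.
ΔT₀ = ΔF/λ_P = -7.616/3.367 = -2.26 K.

-2.3 K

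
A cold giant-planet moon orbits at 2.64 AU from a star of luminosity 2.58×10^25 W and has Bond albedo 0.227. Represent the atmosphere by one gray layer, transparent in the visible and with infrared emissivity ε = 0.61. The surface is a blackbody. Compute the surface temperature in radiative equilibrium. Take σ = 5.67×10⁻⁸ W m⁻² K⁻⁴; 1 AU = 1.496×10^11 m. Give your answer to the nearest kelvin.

90 kelvin

d = 2.64 × 1.496×10^11 m = 3.949×10^11 m.
Spreading L over a sphere of radius d: S = 2.58×10^25/(4π·3.95×10^11²) = 13.16 W m⁻².
Effective emission temperature (TOA balance): σT_e⁴ = S(1−α)/4 = 2.544 W m⁻² → T_e = 81.84 K.
Surface balance with a leaky layer gives σT_s⁴ = σT_e⁴·2/(2−ε), so T_s = T_e·[2/(2−0.61)]^(1/4) = 89.63 K.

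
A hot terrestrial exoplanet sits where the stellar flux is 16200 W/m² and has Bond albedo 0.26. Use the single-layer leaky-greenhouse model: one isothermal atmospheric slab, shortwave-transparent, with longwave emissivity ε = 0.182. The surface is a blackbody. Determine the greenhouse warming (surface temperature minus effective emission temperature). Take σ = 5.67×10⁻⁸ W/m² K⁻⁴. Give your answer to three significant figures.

The planet radiates to space at T_e = [S(1−α)/(4σ)]^(1/4) = 479.5 K.
For a single slab of emissivity ε, T_s⁴ = 2T_e⁴/(2−ε); thus T_s = 479.5·(1.1)^(1/4) = 491.1 K.
T_s − T_e = 491.1 − 479.5 = 11.57 K.

11.6 kelvin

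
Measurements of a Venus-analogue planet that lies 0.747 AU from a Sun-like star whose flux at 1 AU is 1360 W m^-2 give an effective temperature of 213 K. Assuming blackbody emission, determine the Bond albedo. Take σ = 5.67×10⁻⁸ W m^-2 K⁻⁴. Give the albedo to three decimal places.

0.808

Flux at the orbit: S = 1360/(0.747)² = 2437 W m^-2.
Rearranging the radiative balance, α = 1 − 4σT⁴/S.
4σT⁴ = 4·5.67×10⁻⁸·(213)⁴ = 466.8 W m^-2.
Hence α = 1 − 466.8/2437 = 0.8085.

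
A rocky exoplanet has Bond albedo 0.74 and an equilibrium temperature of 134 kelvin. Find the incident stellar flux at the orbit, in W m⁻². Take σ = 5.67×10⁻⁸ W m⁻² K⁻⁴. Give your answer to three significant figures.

From S(1−α)/4 = σT⁴: S = 4σT⁴/(1−α).
σT⁴ = 5.67×10⁻⁸·(134)⁴ = 18.28 W m⁻².
S = 4·18.28/0.26 = 281.2 W m⁻².

281 W m⁻²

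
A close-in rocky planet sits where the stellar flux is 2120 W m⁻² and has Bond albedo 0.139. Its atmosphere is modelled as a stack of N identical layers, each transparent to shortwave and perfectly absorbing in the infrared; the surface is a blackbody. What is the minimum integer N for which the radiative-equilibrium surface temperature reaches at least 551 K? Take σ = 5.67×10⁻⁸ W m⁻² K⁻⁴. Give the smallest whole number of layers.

11

OLR = S(1−α)/4 = 456.3 W m⁻²; the top layer radiates at T_e = 299.5 K.
Since T_s⁴ = (N+1)T_e⁴, we need N ≥ (T_s/T_e)⁴ − 1 = 10.453.
So N ≥ 10.453; the smallest integer is N = 11.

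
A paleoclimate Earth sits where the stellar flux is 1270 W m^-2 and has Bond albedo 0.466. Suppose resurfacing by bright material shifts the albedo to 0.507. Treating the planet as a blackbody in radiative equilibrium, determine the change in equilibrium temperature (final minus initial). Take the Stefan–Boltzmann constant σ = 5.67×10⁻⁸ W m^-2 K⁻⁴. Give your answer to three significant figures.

-4.62 K

Before: T₁ = [1270·0.534/(4σ)]^(1/4) = 233.8 K.
Final:   T₂ = [S(1−0.507)/(4σ)]^(1/4) = 229.2 K.
Change: 229.2 − 233.8 = -4.624 K.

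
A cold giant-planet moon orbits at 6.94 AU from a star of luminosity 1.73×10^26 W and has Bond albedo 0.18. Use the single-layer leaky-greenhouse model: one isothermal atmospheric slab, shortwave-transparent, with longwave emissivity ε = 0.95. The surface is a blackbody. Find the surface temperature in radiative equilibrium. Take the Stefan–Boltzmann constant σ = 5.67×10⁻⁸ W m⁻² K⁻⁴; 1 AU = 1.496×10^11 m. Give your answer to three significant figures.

96.8 K

d = 6.94 × 1.496×10^11 m = 1.038×10^12 m.
S = L/(4πd²) = 12.77 W m⁻².
The planet radiates to space at T_e = [S(1−α)/(4σ)]^(1/4) = 82.43 K.
For a single slab of emissivity ε, T_s⁴ = 2T_e⁴/(2−ε); thus T_s = 82.43·(1.905)^(1/4) = 96.84 K.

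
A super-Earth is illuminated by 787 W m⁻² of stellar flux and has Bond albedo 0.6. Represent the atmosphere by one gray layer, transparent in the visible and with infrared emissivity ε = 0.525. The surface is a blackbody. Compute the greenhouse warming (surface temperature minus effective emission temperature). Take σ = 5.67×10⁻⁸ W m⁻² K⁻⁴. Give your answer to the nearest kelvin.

Effective emission temperature (TOA balance): σT_e⁴ = S(1−α)/4 = 78.70 W m⁻² → T_e = 193.0 K.
For a single slab of emissivity ε, T_s⁴ = 2T_e⁴/(2−ε); thus T_s = 193.0·(1.356)^(1/4) = 208.3 K.
T_s − T_e = 208.3 − 193.0 = 15.27 K.

15 K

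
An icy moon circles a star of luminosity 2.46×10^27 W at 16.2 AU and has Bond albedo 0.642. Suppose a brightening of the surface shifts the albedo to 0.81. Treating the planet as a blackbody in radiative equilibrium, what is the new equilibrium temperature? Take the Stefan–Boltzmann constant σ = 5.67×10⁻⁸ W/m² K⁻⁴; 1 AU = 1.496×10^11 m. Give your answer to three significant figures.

72.7 K

Orbital distance: d = 16.2 AU = 2.424×10^12 m.
Flux at the orbit: S = L/(4πd²) = 2.46×10^27/(4π·(2.42×10^12)²) = 33.33 W/m².
New equilibrium: T₂ = [(1−0.81)·33.33/(4σ)]^(1/4) = 72.69 K.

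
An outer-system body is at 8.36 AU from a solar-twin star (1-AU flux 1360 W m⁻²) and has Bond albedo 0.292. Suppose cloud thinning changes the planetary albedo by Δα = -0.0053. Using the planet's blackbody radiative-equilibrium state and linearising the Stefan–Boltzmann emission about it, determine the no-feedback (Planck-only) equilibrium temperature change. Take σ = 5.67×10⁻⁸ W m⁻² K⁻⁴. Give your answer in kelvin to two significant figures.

0.17 kelvin

Flux at the orbit: S = 1360/(8.36)² = 19.46 W m⁻².
Unperturbed T_e = [19.46·(1−0.292)/(4σ)]^¼ = 88.28 K.
TOA radiative forcing: ΔF = −S·Δα/4 = −19.46·(-0.0053)/4 = 0.02578 W m⁻².
Planck response: λ_P = 4σT_e³ = 4·5.67×10⁻⁸·(88.28)³ = 0.1561 W m⁻²/K.
ΔT₀ = ΔF/λ_P = 0.02578/0.1561 = 0.165 K.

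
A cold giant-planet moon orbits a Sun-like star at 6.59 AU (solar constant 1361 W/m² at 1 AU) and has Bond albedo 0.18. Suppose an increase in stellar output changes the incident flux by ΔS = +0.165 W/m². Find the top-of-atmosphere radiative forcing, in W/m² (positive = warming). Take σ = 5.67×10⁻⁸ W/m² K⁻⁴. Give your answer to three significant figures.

0.0338 W/m²

Flux at the orbit: S = 1361/(6.59)² = 31.34 W/m².
ΔF = Δ[S(1−α)]/4 = (1−0.18)·+0.165/4 = 0.03383 W/m².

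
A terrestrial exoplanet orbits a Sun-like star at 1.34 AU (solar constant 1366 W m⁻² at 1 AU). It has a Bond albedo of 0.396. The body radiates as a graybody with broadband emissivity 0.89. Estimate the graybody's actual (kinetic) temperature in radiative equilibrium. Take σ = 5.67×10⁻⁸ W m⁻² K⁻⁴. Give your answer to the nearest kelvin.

218 K

Flux at the orbit: S = 1366/(1.34)² = 760.7 W m⁻².
Absorbed flux (global mean): S(1−α)/4 = 760.7·0.604/4 = 114.9 W m⁻².
Radiative balance εσT⁴ = 114.9 gives T = [114.9/(0.89·σ)]^(1/4) = 218.4 K.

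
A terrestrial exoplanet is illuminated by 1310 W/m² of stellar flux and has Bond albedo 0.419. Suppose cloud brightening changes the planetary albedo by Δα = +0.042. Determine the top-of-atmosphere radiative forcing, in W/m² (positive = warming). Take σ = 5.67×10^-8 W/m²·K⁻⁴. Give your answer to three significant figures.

TOA radiative forcing: ΔF = −S·Δα/4 = −1310·(+0.042)/4 = -13.76 W/m².

-13.8 W/m²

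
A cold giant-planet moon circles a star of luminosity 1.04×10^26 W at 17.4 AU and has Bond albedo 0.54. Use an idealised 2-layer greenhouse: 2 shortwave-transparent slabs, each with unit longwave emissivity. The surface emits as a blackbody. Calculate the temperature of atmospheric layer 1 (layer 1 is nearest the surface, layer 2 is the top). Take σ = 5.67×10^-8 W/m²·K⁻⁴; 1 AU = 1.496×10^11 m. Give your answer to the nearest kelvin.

47 kelvin

d = 17.4 × 1.496×10^11 m = 2.603×10^12 m.
Spreading L over a sphere of radius d: S = 1.04×10^26/(4π·2.60×10^12²) = 1.221 W/m².
The effective emission temperature is T_e = [S(1−α)/(4σ)]^¼ = 39.67 K.
Each opaque layer satisfies 2T_j⁴ = T_{j−1}⁴ + T_{j+1}⁴, giving T_k⁴ = (N+1−k)T_e⁴.
T_1 = (2)^(1/4)·39.67 = 47.18 K.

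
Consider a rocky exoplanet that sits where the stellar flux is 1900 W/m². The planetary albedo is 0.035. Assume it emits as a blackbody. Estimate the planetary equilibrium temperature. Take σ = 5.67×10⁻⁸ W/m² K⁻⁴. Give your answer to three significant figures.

Averaging over the sphere, the absorbed flux is S(1−α)/4 = 458.4 W/m².
Set σT⁴ = 458.4 → T = (458.4/σ)^(1/4) = 299.9 K.

300 K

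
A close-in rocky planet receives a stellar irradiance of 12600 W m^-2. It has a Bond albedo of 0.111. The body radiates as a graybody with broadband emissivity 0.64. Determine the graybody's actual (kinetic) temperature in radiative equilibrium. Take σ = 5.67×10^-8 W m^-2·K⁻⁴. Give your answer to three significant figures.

527 kelvin

The planet absorbs (1−α)S over its disc πR² and re-emits over 4πR², so the mean absorbed flux is (1−0.111)·12600/4 = 2800 W m^-2.
Radiative balance εσT⁴ = 2800 gives T = [2800/(0.64·σ)]^(1/4) = 527.1 K.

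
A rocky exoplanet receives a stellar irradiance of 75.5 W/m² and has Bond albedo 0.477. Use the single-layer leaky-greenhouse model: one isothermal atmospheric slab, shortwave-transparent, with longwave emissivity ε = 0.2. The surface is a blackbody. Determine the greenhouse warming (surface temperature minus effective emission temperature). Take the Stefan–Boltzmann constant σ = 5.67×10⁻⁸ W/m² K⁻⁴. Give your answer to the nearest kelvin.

3 K

Effective emission temperature (TOA balance): σT_e⁴ = S(1−α)/4 = 9.872 W/m² → T_e = 114.9 K.
Surface balance with a leaky layer gives σT_s⁴ = σT_e⁴·2/(2−ε), so T_s = T_e·[2/(2−0.2)]^(1/4) = 117.9 K.
The atmosphere warms the surface by 3.066 K.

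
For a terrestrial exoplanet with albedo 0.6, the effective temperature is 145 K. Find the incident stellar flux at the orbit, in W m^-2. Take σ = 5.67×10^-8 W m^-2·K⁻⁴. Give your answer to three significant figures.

Invert the energy balance for S: S = 4σT⁴/(1−α).
The emitted flux is σT⁴ = 25.06 W m^-2.
S = 4·25.06/0.4 = 250.6 W m^-2.

251 W m^-2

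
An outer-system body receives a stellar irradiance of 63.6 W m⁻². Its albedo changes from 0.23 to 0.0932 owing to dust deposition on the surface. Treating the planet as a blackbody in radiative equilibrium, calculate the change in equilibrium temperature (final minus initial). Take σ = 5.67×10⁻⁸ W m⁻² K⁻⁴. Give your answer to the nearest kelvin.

With α = 0.23, T₁ = 121.2 K.
Final:   T₂ = [S(1−0.0932)/(4σ)]^(1/4) = 126.3 K.
ΔT = T₂ − T₁ = 5.059 K.

5 kelvin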